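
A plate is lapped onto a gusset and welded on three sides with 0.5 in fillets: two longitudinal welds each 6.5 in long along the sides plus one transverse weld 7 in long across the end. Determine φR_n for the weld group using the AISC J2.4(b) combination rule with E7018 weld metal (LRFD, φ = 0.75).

φR_n ≈ 240 kips

E70XX → F_EXX = 70 ksi.
t_e = 0.707 × 0.5 = 0.3535 in.
R_nwl = 0.6 × 70 × 0.3535 × 13 = 193 kips (longitudinal, 2 welds).
R_nwt = 0.6 × 70 × 0.3535 × 7 = 103.9 kips (transverse, base value).
(i) R_nwl + R_nwt = 296.9 kips; (ii) 0.85 R_nwl + 1.5 R_nwt = 320 kips.
R_n = max = 320 kips [governs: (ii)]; φR_n = 240 kips.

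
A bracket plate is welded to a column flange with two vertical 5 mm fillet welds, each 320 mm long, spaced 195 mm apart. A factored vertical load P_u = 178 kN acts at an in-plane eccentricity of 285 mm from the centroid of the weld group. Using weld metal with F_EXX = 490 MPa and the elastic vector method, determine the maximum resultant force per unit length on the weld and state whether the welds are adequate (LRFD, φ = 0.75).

Total weld length L_w = 640 mm. Treat welds as unit-width lines.
Polar moment about centroid: J = 2[d³/12 + d(b/2)²] = 2[320³/12 + 320×97.5²] = 11550000 mm³.
Direct shear f_v = P/L_w = 178×10³ / 640 = 278.1 N/mm (vertical).
Torsion M = P·e = 178×10³ × 285 = 50730000 N·mm.
Critical point at (x, y) = (97.5, 160) from centroid. f_tx = M·y/J = 703 N/mm; f_ty = M·x/J = 428.4 N/mm.
Resultant f_max = √[f_tx² + (f_v + f_ty)²] = √[703² + (278.1 + 428.4)²] = 996.7 N/mm.
Capacity per unit length: φr_n = 0.75 × 0.6 × 490 × (0.707 × 5) = 779.5 N/mm.
996.7 > 779.5 → NOT adequate.

f_max ≈ 997 N/mm; NOT adequate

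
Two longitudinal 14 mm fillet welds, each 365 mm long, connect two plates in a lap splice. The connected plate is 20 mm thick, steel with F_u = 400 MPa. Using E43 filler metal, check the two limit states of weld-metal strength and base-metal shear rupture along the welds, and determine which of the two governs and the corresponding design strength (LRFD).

φR_n ≈ 1400 kN (weld metal governs)

E43XX → F_EXX = 430 MPa.
t_e = 0.707 × 14 = 9.898 mm; L = 730 mm.
Weld metal: φR_n = 0.75 × 0.6 × 430 × 9.898 × 730 × 10⁻³ = 1398 kN.
Base metal (shear rupture): φR_n = 0.75 × 0.6 × 400 × 20 × 730 × 10⁻³ = 2628 kN.
Governing: weld metal.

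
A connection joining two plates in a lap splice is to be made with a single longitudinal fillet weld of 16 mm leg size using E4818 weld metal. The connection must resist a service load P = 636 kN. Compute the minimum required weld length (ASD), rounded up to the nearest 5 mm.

L = 395 mm

E48XX → F_EXX = 480 MPa.
Throat t_e = 0.707 × 16 = 11.31 mm.
r_n/Ω = (0.6 × 480 × 11.31) / 2.0 = 1629 N/mm = 1.629 kN/mm.
L_req = P / (r_n/Ω) = 636 / 1.629 = 390.4 mm total.
Round up → use L = 395 mm.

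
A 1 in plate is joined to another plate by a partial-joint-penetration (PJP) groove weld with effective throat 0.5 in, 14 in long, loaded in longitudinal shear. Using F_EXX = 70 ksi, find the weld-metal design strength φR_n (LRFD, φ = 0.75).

φR_n ≈ 220 kip

Effective throat (given) t_e = 0.5 in.
A_we = 0.5 × 14 = 7 in².
F_nw = 0.6 F_EXX = 42 ksi.
φR_n = 0.75 × 42 × 7 = 220.5 kip.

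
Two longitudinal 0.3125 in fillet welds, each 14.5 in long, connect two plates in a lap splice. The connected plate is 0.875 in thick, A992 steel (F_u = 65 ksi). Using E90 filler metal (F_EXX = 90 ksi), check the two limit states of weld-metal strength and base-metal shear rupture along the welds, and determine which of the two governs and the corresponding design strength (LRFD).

t_e = 0.707 × 0.3125 = 0.2209 in; L = 29 in.
Weld metal: φR_n = 0.75 × 0.6 × 90 × 0.2209 × 29 = 259.5 kip.
Base metal (shear rupture): φR_n = 0.75 × 0.6 × 65 × 0.875 × 29 = 742.2 kip.
Governing: weld metal.

φR_n ≈ 259 kip (weld metal governs)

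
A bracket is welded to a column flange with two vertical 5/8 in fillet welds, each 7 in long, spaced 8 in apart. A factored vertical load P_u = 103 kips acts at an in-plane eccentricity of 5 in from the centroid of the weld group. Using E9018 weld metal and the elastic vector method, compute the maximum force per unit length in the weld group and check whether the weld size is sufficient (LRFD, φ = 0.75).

E90XX → F_EXX = 90 ksi.
Total weld length L_w = 14 in. Treat welds as unit-width lines.
Polar moment about centroid: J = 2[d³/12 + d(b/2)²] = 2[7³/12 + 7×4²] = 281.2 in³.
Direct shear f_v = P/L_w = 103 / 14 = 7.357 kip/in (vertical).
Torsion M = P·e = 103 × 5 = 515 kip·in.
Critical point at (x, y) = (4, 3.5) from centroid. f_tx = M·y/J = 6.411 kip/in; f_ty = M·x/J = 7.327 kip/in.
Resultant f_max = √[f_tx² + (f_v + f_ty)²] = √[6.411² + (7.357 + 7.327)²] = 16.02 kip/in.
Capacity per unit length: φr_n = 0.75 × 0.6 × 90 × (0.707 × 0.625) = 17.9 kip/in.
16.02 ≤ 17.9 → adequate.

f_max ≈ 16 kip/in; adequate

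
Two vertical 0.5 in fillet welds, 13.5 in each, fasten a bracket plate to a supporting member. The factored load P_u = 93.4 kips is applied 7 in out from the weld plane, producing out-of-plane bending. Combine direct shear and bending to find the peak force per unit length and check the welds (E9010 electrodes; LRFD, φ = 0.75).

E90XX → F_EXX = 90 ksi.
L_w = 2 × 13.5 = 27 in; section modulus (unit throat) S = 2 × L²/6 = 60.75 in².
Direct shear f_v = P/L_w = 93.4/27 = 3.459 kip/in.
Moment M = P × e = 93.4 × 7 = 653.8 kip·in; bending f_b = M/S = 10.76 kip/in.
f_max = √(f_v² + f_b²) = √(3.459² + 10.76²) = 11.3 kip/in.
φr_n = 0.75 × 0.6 × 90 × (0.707 × 0.5) = 14.32 kip/in → adequate.

f_max ≈ 11.3 kip/in; adequate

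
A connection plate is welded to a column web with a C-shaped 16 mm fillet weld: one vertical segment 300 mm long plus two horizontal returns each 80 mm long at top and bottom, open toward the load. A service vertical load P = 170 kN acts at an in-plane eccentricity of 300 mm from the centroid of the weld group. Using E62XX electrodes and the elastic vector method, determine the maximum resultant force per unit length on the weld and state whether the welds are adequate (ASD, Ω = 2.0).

E62XX → F_EXX = 620 MPa.
Total weld length L_w = 460 mm. Treat welds as unit-width lines.
Centroid: x̄ = 2×80×40 / 460 = 13.91 mm from the vertical weld.
Polar moment about centroid: J = I_x + I_y = [300³/12 + 2×80×150²] + [300×13.91² + 2(80³/12 + 80×26.09²)] = 6102000 mm³.
Direct shear f_v = P/L_w = 170×10³ / 460 = 369.6 N/mm (vertical).
Torsion M = P·e = 170×10³ × 300 = 51000000 N·mm.
Critical point at (x, y) = (66.09, 150) from centroid. f_tx = M·y/J = 1254 N/mm; f_ty = M·x/J = 552.3 N/mm.
Resultant f_max = √[f_tx² + (f_v + f_ty)²] = √[1254² + (369.6 + 552.3)²] = 1556 N/mm.
Capacity per unit length: r_n/Ω = (1/2.0) × 0.6 × 620 × (0.707 × 16) = 2104 N/mm.
1556 ≤ 2104 → adequate.

f_max ≈ 1560 N/mm; adequate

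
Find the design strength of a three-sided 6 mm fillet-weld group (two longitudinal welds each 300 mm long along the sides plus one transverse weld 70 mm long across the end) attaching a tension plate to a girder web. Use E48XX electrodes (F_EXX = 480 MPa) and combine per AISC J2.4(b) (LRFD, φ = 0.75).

t_e = 0.707 × 6 = 4.242 mm.
R_nwl = 0.6 × 480 × 4.242 × 600 × 10⁻³ = 733 kN (longitudinal, 2 welds).
R_nwt = 0.6 × 480 × 4.242 × 70 × 10⁻³ = 85.52 kN (transverse, base value).
(i) R_nwl + R_nwt = 818.5 kN; (ii) 0.85 R_nwl + 1.5 R_nwt = 751.3 kN.
R_n = max = 818.5 kN [governs: (i)]; φR_n = 613.9 kN.

φR_n ≈ 614 kN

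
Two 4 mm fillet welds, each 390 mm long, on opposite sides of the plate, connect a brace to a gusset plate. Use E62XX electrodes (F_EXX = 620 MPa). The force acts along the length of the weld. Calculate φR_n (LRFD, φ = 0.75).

Effective throat t_e = 0.707 × 4 = 2.828 mm.
Total length L = 780 mm; A_we = 2.828 × 780 = 2206 mm².
F_nw = 0.6 F_EXX = 0.6 × 620 = 372 MPa.
φR_n = 0.75 × 372 × 2206 × 10⁻³ = 615.4 kN.

φR_n ≈ 615 kN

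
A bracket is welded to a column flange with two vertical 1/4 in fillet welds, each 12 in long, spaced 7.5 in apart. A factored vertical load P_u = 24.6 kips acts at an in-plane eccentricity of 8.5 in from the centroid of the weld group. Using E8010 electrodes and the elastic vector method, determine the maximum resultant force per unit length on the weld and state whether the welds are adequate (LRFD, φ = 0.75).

E80XX → F_EXX = 80 ksi.
Total weld length L_w = 24 in. Treat welds as unit-width lines.
Polar moment about centroid: J = 2[d³/12 + d(b/2)²] = 2[12³/12 + 12×3.75²] = 625.5 in³.
Direct shear f_v = P/L_w = 24.6 / 24 = 1.025 kip/in (vertical).
Torsion M = P·e = 24.6 × 8.5 = 209.1 kip·in.
Critical point at (x, y) = (3.75, 6) from centroid. f_tx = M·y/J = 2.006 kip/in; f_ty = M·x/J = 1.254 kip/in.
Resultant f_max = √[f_tx² + (f_v + f_ty)²] = √[2.006² + (1.025 + 1.254)²] = 3.036 kip/in.
Capacity per unit length: φr_n = 0.75 × 0.6 × 80 × (0.707 × 0.25) = 6.363 kip/in.
3.036 ≤ 6.363 → adequate.

f_max ≈ 3.04 kip/in; adequate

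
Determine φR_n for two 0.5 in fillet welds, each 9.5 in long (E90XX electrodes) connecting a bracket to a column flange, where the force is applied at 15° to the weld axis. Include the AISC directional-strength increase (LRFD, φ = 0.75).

φR_n ≈ 290 kip

E90XX → F_EXX = 90 ksi.
t_e = 0.707 × 0.5 = 0.3535 in; A_we = 0.3535 × 19 = 6.716 in².
Directional factor: 1.0 + 0.5 sin^1.5(15°) = 1.066.
F_nw = 0.6 × 90 × 1.066 = 57.56 ksi.
φR_n = 0.75 × 57.56 × 6.716 = 289.9 kip.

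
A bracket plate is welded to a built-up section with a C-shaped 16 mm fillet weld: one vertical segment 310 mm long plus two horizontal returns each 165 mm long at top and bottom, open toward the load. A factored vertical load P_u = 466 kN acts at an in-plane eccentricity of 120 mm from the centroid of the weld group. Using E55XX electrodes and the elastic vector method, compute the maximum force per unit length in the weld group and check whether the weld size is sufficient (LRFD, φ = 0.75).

E55XX → F_EXX = 550 MPa.
Total weld length L_w = 640 mm. Treat welds as unit-width lines.
Centroid: x̄ = 2×165×82.5 / 640 = 42.54 mm from the vertical weld.
Polar moment about centroid: J = I_x + I_y = [310³/12 + 2×165×155²] + [310×42.54² + 2(165³/12 + 165×39.96²)] = 12250000 mm³.
Direct shear f_v = P/L_w = 466×10³ / 640 = 728.1 N/mm (vertical).
Torsion M = P·e = 466×10³ × 120 = 55920000 N·mm.
Critical point at (x, y) = (122.5, 155) from centroid. f_tx = M·y/J = 707.7 N/mm; f_ty = M·x/J = 559.1 N/mm.
Resultant f_max = √[f_tx² + (f_v + f_ty)²] = √[707.7² + (728.1 + 559.1)²] = 1469 N/mm.
Capacity per unit length: φr_n = 0.75 × 0.6 × 550 × (0.707 × 16) = 2800 N/mm.
1469 ≤ 2800 → adequate.

f_max ≈ 1470 N/mm; adequate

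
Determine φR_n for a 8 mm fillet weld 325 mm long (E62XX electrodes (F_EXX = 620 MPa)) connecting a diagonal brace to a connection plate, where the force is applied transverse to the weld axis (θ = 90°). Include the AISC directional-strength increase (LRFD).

t_e = 0.707 × 8 = 5.656 mm; A_we = 5.656 × 325 = 1838 mm².
Directional factor: 1.0 + 0.5 sin^1.5(90°) = 1.5.
F_nw = 0.6 × 620 × 1.5 = 558 MPa.
φR_n = 0.75 × 558 × 1838 × 10⁻³ = 769.3 kN.

φR_n ≈ 769 kN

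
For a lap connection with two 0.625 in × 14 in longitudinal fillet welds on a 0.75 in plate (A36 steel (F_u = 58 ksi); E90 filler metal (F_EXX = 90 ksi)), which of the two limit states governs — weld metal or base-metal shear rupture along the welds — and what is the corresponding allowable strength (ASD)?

R_n/Ω ≈ 334 kip (weld metal governs)

t_e = 0.707 × 0.625 = 0.4419 in; L = 28 in.
Weld metal: R_n/Ω = (1/2.0) × 0.6 × 90 × 0.4419 × 28 = 334.1 kip.
Base metal (shear rupture): R_n/Ω = (1/2.0) × 0.6 × 58 × 0.75 × 28 = 365.4 kip.
Governing: weld metal.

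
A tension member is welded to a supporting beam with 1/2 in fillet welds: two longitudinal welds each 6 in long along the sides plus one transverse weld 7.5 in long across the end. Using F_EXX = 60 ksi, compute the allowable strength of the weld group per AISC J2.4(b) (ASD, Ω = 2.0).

R_n/Ω ≈ 136 kips

t_e = 0.707 × 0.5 = 0.3535 in.
R_nwl = 0.6 × 60 × 0.3535 × 12 = 152.7 kips (longitudinal, 2 welds).
R_nwt = 0.6 × 60 × 0.3535 × 7.5 = 95.44 kips (transverse, base value).
(i) R_nwl + R_nwt = 248.2 kips; (ii) 0.85 R_nwl + 1.5 R_nwt = 273 kips.
R_n = max = 273 kips [governs: (ii)]; R_n/Ω = 136.5 kips.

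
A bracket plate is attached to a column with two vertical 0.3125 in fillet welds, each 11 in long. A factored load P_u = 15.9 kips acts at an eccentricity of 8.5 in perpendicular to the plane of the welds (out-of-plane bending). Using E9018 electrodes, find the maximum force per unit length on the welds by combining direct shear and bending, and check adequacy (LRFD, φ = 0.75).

E90XX → F_EXX = 90 ksi.
L_w = 2 × 11 = 22 in; section modulus (unit throat) S = 2 × L²/6 = 40.33 in².
Direct shear f_v = P/L_w = 15.9/22 = 0.7227 kip/in.
Moment M = P × e = 15.9 × 8.5 = 135.15 kip·in; bending f_b = M/S = 3.351 kip/in.
f_max = √(f_v² + f_b²) = √(0.7227² + 3.351²) = 3.428 kip/in.
φr_n = 0.75 × 0.6 × 90 × (0.707 × 0.3125) = 8.948 kip/in → adequate.

f_max ≈ 3.43 kip/in; adequate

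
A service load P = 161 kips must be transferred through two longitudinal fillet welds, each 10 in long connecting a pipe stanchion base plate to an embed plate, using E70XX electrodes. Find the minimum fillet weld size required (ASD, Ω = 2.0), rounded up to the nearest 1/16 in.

w = 9/16 in

E70XX → F_EXX = 70 ksi.
Total weld length L = 20 in.
Required throat t_e = P × Ω / (0.6 F_EXX × L) = 161 × 2.0 / (0.6 × 70 × 20) = 0.3833 in.
Required leg w = t_e / 0.707 = 0.5422 in → use 9/16 in.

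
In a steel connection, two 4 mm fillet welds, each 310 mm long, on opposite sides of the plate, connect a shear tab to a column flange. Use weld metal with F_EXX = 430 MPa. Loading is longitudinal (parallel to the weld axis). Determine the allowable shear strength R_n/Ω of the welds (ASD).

R_n/Ω ≈ 226 kN

Effective throat t_e = 0.707 × 4 = 2.828 mm.
Total length L = 620 mm; A_we = 2.828 × 620 = 1753 mm².
F_nw = 0.6 F_EXX = 0.6 × 430 = 258 MPa.
R_n = 258 × 1753 × 10⁻³ = 452.4 kN; R_n/Ω = 452.4/2.0 = 226.2 kN.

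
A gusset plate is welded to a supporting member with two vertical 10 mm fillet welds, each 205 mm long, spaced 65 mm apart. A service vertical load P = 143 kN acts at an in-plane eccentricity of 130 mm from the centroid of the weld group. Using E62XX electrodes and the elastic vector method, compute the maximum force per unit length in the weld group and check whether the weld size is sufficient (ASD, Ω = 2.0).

f_max ≈ 1220 N/mm; adequate

E62XX → F_EXX = 620 MPa.
Total weld length L_w = 410 mm. Treat welds as unit-width lines.
Polar moment about centroid: J = 2[d³/12 + d(b/2)²] = 2[205³/12 + 205×32.5²] = 1869000 mm³.
Direct shear f_v = P/L_w = 143×10³ / 410 = 348.8 N/mm (vertical).
Torsion M = P·e = 143×10³ × 130 = 18590000 N·mm.
Critical point at (x, y) = (32.5, 102.5) from centroid. f_tx = M·y/J = 1020 N/mm; f_ty = M·x/J = 323.3 N/mm.
Resultant f_max = √[f_tx² + (f_v + f_ty)²] = √[1020² + (348.8 + 323.3)²] = 1221 N/mm.
Capacity per unit length: r_n/Ω = (1/2.0) × 0.6 × 620 × (0.707 × 10) = 1315 N/mm.
1221 ≤ 1315 → adequate.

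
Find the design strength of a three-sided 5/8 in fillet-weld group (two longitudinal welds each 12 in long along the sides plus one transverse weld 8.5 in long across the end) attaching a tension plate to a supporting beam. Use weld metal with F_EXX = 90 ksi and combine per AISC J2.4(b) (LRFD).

t_e = 0.707 × 0.625 = 0.4419 in.
R_nwl = 0.6 × 90 × 0.4419 × 24 = 572.7 kips (longitudinal, 2 welds).
R_nwt = 0.6 × 90 × 0.4419 × 8.5 = 202.8 kips (transverse, base value).
(i) R_nwl + R_nwt = 775.5 kips; (ii) 0.85 R_nwl + 1.5 R_nwt = 791 kips.
R_n = max = 791 kips [governs: (ii)]; φR_n = 593.3 kips.

φR_n ≈ 593 kips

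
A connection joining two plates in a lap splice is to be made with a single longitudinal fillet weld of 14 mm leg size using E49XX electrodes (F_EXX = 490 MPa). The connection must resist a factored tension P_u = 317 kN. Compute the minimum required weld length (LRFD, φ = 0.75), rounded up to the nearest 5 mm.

Throat t_e = 0.707 × 14 = 9.898 mm.
φr_n = 0.75 × 0.6 × 490 × 9.898 × 10⁻³ = 2.183 kN/mm.
L_req = P_u / φr_n = 317 / 2.183 = 145.2 mm total.
Round up → use L = 150 mm.

L = 150 mm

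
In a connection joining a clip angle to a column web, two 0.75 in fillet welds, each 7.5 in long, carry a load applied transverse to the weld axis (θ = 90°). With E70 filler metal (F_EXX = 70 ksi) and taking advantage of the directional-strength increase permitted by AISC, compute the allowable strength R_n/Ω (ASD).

R_n/Ω ≈ 251 kip

t_e = 0.707 × 0.75 = 0.5302 in; A_we = 0.5302 × 15 = 7.954 in².
Directional factor: 1.0 + 0.5 sin^1.5(90°) = 1.5.
F_nw = 0.6 × 70 × 1.5 = 63 ksi.
R_n/Ω = (63 × 7.954) / 2.0 = 250.5 kip.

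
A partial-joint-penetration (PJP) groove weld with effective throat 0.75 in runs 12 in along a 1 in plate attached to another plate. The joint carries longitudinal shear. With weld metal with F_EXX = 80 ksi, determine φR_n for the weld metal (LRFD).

φR_n ≈ 324 kips

Effective throat (given) t_e = 0.75 in.
A_we = 0.75 × 12 = 9 in².
F_nw = 0.6 F_EXX = 48 ksi.
φR_n = 0.75 × 48 × 9 = 324 kips.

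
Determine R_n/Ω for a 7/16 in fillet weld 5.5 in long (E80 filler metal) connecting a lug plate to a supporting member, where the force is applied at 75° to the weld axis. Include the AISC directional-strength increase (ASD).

R_n/Ω ≈ 60.2 kips

E80XX → F_EXX = 80 ksi.
t_e = 0.707 × 0.4375 = 0.3093 in; A_we = 0.3093 × 5.5 = 1.701 in².
Directional factor: 1.0 + 0.5 sin^1.5(75°) = 1.475.
F_nw = 0.6 × 80 × 1.475 = 70.78 ksi.
R_n/Ω = (70.78 × 1.701) / 2.0 = 60.21 kips.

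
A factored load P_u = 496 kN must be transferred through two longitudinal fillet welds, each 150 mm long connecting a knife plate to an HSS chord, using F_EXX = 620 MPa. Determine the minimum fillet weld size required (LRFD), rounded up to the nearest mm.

Total weld length L = 300 mm.
Required throat t_e = P_u / (φ × 0.6 F_EXX × L) = 496 / (0.75 × 0.6 × 620 × 300 × 10⁻³) = 5.926 mm.
Required leg w = t_e / 0.707 = 8.382 mm → use 9 mm.

w = 9 mm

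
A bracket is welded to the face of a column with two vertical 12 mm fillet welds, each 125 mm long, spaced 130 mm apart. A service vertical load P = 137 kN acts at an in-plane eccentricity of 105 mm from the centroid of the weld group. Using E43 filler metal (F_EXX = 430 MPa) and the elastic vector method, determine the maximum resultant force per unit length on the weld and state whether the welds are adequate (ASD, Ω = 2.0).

Total weld length L_w = 250 mm. Treat welds as unit-width lines.
Polar moment about centroid: J = 2[d³/12 + d(b/2)²] = 2[125³/12 + 125×65²] = 1382000 mm³.
Direct shear f_v = P/L_w = 137×10³ / 250 = 548 N/mm (vertical).
Torsion M = P·e = 137×10³ × 105 = 14385000 N·mm.
Critical point at (x, y) = (65, 62.5) from centroid. f_tx = M·y/J = 650.7 N/mm; f_ty = M·x/J = 676.7 N/mm.
Resultant f_max = √[f_tx² + (f_v + f_ty)²] = √[650.7² + (548 + 676.7)²] = 1387 N/mm.
Capacity per unit length: r_n/Ω = (1/2.0) × 0.6 × 430 × (0.707 × 12) = 1094 N/mm.
1387 > 1094 → NOT adequate.

f_max ≈ 1390 N/mm; NOT adequate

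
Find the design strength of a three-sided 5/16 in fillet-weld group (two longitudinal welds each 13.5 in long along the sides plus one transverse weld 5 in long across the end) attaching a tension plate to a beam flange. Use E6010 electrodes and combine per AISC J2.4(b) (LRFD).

E60XX → F_EXX = 60 ksi.
t_e = 0.707 × 0.3125 = 0.2209 in.
R_nwl = 0.6 × 60 × 0.2209 × 27 = 214.8 kip (longitudinal, 2 welds).
R_nwt = 0.6 × 60 × 0.2209 × 5 = 39.77 kip (transverse, base value).
(i) R_nwl + R_nwt = 254.5 kip; (ii) 0.85 R_nwl + 1.5 R_nwt = 242.2 kip.
R_n = max = 254.5 kip [governs: (i)]; φR_n = 190.9 kip.

φR_n ≈ 191 kip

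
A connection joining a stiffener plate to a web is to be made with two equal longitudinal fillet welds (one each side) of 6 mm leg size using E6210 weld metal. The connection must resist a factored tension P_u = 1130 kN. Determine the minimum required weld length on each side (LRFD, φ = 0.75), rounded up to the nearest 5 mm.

L = 480 mm on each side

E62XX → F_EXX = 620 MPa.
Throat t_e = 0.707 × 6 = 4.242 mm.
φr_n = 0.75 × 0.6 × 620 × 4.242 × 10⁻³ = 1.184 kN/mm.
L_req = P_u / φr_n = 1130 / 1.184 = 954.8 mm total.
Per side: 954.8 / 2 = 477.4 mm.
Round up → use L = 480 mm on each side.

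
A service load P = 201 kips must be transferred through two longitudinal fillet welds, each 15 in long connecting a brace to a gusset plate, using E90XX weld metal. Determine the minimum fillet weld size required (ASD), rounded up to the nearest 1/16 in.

w = 3/8 in

E90XX → F_EXX = 90 ksi.
Total weld length L = 30 in.
Required throat t_e = P × Ω / (0.6 F_EXX × L) = 201 × 2.0 / (0.6 × 90 × 30) = 0.2481 in.
Required leg w = t_e / 0.707 = 0.351 in → use 3/8 in.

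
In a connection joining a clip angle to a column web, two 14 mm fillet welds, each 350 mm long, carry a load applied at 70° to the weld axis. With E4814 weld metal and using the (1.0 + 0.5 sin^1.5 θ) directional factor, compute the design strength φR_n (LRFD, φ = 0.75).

E48XX → F_EXX = 480 MPa.
t_e = 0.707 × 14 = 9.898 mm; A_we = 9.898 × 700 = 6929 mm².
Directional factor: 1.0 + 0.5 sin^1.5(70°) = 1.455.
F_nw = 0.6 × 480 × 1.455 = 419.2 MPa.
φR_n = 0.75 × 419.2 × 6929 × 10⁻³ = 2178 kN.

φR_n ≈ 2180 kN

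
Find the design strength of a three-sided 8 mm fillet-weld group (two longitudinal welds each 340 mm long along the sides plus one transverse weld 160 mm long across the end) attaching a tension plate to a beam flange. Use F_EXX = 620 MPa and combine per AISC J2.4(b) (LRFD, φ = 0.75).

φR_n ≈ 1330 kN

t_e = 0.707 × 8 = 5.656 mm.
R_nwl = 0.6 × 620 × 5.656 × 680 × 10⁻³ = 1431 kN (longitudinal, 2 welds).
R_nwt = 0.6 × 620 × 5.656 × 160 × 10⁻³ = 336.6 kN (transverse, base value).
(i) R_nwl + R_nwt = 1767 kN; (ii) 0.85 R_nwl + 1.5 R_nwt = 1721 kN.
R_n = max = 1767 kN [governs: (i)]; φR_n = 1326 kN.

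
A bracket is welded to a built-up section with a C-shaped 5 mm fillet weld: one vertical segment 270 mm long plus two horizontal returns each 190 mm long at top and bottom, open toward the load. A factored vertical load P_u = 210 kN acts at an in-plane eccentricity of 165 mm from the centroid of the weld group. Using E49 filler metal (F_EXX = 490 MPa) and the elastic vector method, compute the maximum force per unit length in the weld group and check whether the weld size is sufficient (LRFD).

f_max ≈ 852 N/mm; NOT adequate

Total weld length L_w = 650 mm. Treat welds as unit-width lines.
Centroid: x̄ = 2×190×95 / 650 = 55.54 mm from the vertical weld.
Polar moment about centroid: J = I_x + I_y = [270³/12 + 2×190×135²] + [270×55.54² + 2(190³/12 + 190×39.46²)] = 11130000 mm³.
Direct shear f_v = P/L_w = 210×10³ / 650 = 323.1 N/mm (vertical).
Torsion M = P·e = 210×10³ × 165 = 34650000 N·mm.
Critical point at (x, y) = (134.5, 135) from centroid. f_tx = M·y/J = 420.2 N/mm; f_ty = M·x/J = 418.5 N/mm.
Resultant f_max = √[f_tx² + (f_v + f_ty)²] = √[420.2² + (323.1 + 418.5)²] = 852.3 N/mm.
Capacity per unit length: φr_n = 0.75 × 0.6 × 490 × (0.707 × 5) = 779.5 N/mm.
852.3 > 779.5 → NOT adequate.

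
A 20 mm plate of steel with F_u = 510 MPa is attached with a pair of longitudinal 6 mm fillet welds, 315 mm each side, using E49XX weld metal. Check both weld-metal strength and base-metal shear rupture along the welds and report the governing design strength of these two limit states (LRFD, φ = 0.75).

E49XX → F_EXX = 490 MPa.
t_e = 0.707 × 6 = 4.242 mm; L = 630 mm.
Weld metal: φR_n = 0.75 × 0.6 × 490 × 4.242 × 630 × 10⁻³ = 589.3 kN.
Base metal (shear rupture): φR_n = 0.75 × 0.6 × 510 × 20 × 630 × 10⁻³ = 2892 kN.
Governing: weld metal.

φR_n ≈ 589 kN (weld metal governs)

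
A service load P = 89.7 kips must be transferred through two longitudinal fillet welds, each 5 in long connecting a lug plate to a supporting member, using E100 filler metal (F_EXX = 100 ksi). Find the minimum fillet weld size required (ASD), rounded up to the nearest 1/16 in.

w = 7/16 in

Total weld length L = 10 in.
Required throat t_e = P × Ω / (0.6 F_EXX × L) = 89.7 × 2.0 / (0.6 × 100 × 10) = 0.299 in.
Required leg w = t_e / 0.707 = 0.4229 in → use 7/16 in.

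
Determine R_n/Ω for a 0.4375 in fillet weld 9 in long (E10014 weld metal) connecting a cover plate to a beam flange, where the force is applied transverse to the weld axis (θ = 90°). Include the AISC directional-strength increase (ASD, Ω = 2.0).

E100XX → F_EXX = 100 ksi.
t_e = 0.707 × 0.4375 = 0.3093 in; A_we = 0.3093 × 9 = 2.784 in².
Directional factor: 1.0 + 0.5 sin^1.5(90°) = 1.5.
F_nw = 0.6 × 100 × 1.5 = 90 ksi.
R_n/Ω = (90 × 2.784) / 2.0 = 125.3 kips.

R_n/Ω ≈ 125 kips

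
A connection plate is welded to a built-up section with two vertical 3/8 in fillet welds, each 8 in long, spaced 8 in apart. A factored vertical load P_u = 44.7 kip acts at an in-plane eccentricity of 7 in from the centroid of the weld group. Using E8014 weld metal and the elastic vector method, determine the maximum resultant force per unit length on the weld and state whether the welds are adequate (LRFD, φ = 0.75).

f_max ≈ 7.43 kip/in; adequate

E80XX → F_EXX = 80 ksi.
Total weld length L_w = 16 in. Treat welds as unit-width lines.
Polar moment about centroid: J = 2[d³/12 + d(b/2)²] = 2[8³/12 + 8×4²] = 341.3 in³.
Direct shear f_v = P/L_w = 44.7 / 16 = 2.794 kip/in (vertical).
Torsion M = P·e = 44.7 × 7 = 312.9 kip·in.
Critical point at (x, y) = (4, 4) from centroid. f_tx = M·y/J = 3.667 kip/in; f_ty = M·x/J = 3.667 kip/in.
Resultant f_max = √[f_tx² + (f_v + f_ty)²] = √[3.667² + (2.794 + 3.667)²] = 7.429 kip/in.
Capacity per unit length: φr_n = 0.75 × 0.6 × 80 × (0.707 × 0.375) = 9.544 kip/in.
7.429 ≤ 9.544 → adequate.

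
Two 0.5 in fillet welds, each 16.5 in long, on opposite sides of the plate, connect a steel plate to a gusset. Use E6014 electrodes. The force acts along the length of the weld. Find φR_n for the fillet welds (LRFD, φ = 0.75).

φR_n ≈ 315 kip

E60XX → F_EXX = 60 ksi.
Effective throat t_e = 0.707 × 0.5 = 0.3535 in.
Total length L = 33 in; A_we = 0.3535 × 33 = 11.67 in².
F_nw = 0.6 F_EXX = 0.6 × 60 = 36 ksi.
φR_n = 0.75 × 36 × 11.67 = 315 kip.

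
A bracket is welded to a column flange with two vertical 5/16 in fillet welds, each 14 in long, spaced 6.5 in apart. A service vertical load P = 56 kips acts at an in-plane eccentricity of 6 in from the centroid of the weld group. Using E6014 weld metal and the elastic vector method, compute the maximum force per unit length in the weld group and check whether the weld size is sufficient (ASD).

f_max ≈ 4.65 kip/in; NOT adequate

E60XX → F_EXX = 60 ksi.
Total weld length L_w = 28 in. Treat welds as unit-width lines.
Polar moment about centroid: J = 2[d³/12 + d(b/2)²] = 2[14³/12 + 14×3.25²] = 753.1 in³.
Direct shear f_v = P/L_w = 56 / 28 = 2 kip/in (vertical).
Torsion M = P·e = 56 × 6 = 336 kip·in.
Critical point at (x, y) = (3.25, 7) from centroid. f_tx = M·y/J = 3.123 kip/in; f_ty = M·x/J = 1.45 kip/in.
Resultant f_max = √[f_tx² + (f_v + f_ty)²] = √[3.123² + (2 + 1.45)²] = 4.654 kip/in.
Capacity per unit length: r_n/Ω = (1/2.0) × 0.6 × 60 × (0.707 × 0.3125) = 3.977 kip/in.
4.654 > 3.977 → NOT adequate.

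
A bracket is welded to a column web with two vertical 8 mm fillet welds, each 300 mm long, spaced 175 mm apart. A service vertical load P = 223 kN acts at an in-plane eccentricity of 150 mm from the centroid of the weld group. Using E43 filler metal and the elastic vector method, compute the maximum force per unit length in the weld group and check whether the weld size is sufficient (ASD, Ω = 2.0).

f_max ≈ 886 N/mm; NOT adequate

E43XX → F_EXX = 430 MPa.
Total weld length L_w = 600 mm. Treat welds as unit-width lines.
Polar moment about centroid: J = 2[d³/12 + d(b/2)²] = 2[300³/12 + 300×87.5²] = 9094000 mm³.
Direct shear f_v = P/L_w = 223×10³ / 600 = 371.7 N/mm (vertical).
Torsion M = P·e = 223×10³ × 150 = 33450000 N·mm.
Critical point at (x, y) = (87.5, 150) from centroid. f_tx = M·y/J = 551.8 N/mm; f_ty = M·x/J = 321.9 N/mm.
Resultant f_max = √[f_tx² + (f_v + f_ty)²] = √[551.8² + (371.7 + 321.9)²] = 886.2 N/mm.
Capacity per unit length: r_n/Ω = (1/2.0) × 0.6 × 430 × (0.707 × 8) = 729.6 N/mm.
886.2 > 729.6 → NOT adequate.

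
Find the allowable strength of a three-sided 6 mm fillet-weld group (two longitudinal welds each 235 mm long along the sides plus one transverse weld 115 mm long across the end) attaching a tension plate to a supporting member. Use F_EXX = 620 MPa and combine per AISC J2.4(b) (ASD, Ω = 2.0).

t_e = 0.707 × 6 = 4.242 mm.
R_nwl = 0.6 × 620 × 4.242 × 470 × 10⁻³ = 741.7 kN (longitudinal, 2 welds).
R_nwt = 0.6 × 620 × 4.242 × 115 × 10⁻³ = 181.5 kN (transverse, base value).
(i) R_nwl + R_nwt = 923.1 kN; (ii) 0.85 R_nwl + 1.5 R_nwt = 902.6 kN.
R_n = max = 923.1 kN [governs: (i)]; R_n/Ω = 461.6 kN.

R_n/Ω ≈ 462 kN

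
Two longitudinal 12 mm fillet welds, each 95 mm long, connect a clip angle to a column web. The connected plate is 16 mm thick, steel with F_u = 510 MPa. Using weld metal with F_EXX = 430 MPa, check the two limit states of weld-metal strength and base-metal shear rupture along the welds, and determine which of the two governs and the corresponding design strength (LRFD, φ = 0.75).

t_e = 0.707 × 12 = 8.484 mm; L = 190 mm.
Weld metal: φR_n = 0.75 × 0.6 × 430 × 8.484 × 190 × 10⁻³ = 311.9 kN.
Base metal (shear rupture): φR_n = 0.75 × 0.6 × 510 × 16 × 190 × 10⁻³ = 697.7 kN.
Governing: weld metal.

φR_n ≈ 312 kN (weld metal governs)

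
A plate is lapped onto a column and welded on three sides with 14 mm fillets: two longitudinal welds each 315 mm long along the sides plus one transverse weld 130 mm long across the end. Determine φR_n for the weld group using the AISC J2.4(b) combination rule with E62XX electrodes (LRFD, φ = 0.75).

E62XX → F_EXX = 620 MPa.
t_e = 0.707 × 14 = 9.898 mm.
R_nwl = 0.6 × 620 × 9.898 × 630 × 10⁻³ = 2320 kN (longitudinal, 2 welds).
R_nwt = 0.6 × 620 × 9.898 × 130 × 10⁻³ = 478.7 kN (transverse, base value).
(i) R_nwl + R_nwt = 2798 kN; (ii) 0.85 R_nwl + 1.5 R_nwt = 2690 kN.
R_n = max = 2798 kN [governs: (i)]; φR_n = 2099 kN.

φR_n ≈ 2100 kN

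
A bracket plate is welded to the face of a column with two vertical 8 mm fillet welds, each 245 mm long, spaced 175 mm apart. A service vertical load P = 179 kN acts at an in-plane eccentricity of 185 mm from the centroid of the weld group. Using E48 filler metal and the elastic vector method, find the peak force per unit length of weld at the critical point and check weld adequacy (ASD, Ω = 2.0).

E48XX → F_EXX = 480 MPa.
Total weld length L_w = 490 mm. Treat welds as unit-width lines.
Polar moment about centroid: J = 2[d³/12 + d(b/2)²] = 2[245³/12 + 245×87.5²] = 6203000 mm³.
Direct shear f_v = P/L_w = 179×10³ / 490 = 365.3 N/mm (vertical).
Torsion M = P·e = 179×10³ × 185 = 33115000 N·mm.
Critical point at (x, y) = (87.5, 122.5) from centroid. f_tx = M·y/J = 654 N/mm; f_ty = M·x/J = 467.2 N/mm.
Resultant f_max = √[f_tx² + (f_v + f_ty)²] = √[654² + (365.3 + 467.2)²] = 1059 N/mm.
Capacity per unit length: r_n/Ω = (1/2.0) × 0.6 × 480 × (0.707 × 8) = 814.5 N/mm.
1059 > 814.5 → NOT adequate.

f_max ≈ 1060 N/mm; NOT adequate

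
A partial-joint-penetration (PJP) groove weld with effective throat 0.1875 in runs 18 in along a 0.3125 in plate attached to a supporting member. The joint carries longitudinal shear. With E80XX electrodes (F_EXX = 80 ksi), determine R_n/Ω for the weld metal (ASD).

Effective throat (given) t_e = 0.1875 in.
A_we = 0.1875 × 18 = 3.375 in².
F_nw = 0.6 F_EXX = 48 ksi.
R_n/Ω = (48 × 3.375) / 2.0 = 81 kips.

R_n/Ω ≈ 81 kips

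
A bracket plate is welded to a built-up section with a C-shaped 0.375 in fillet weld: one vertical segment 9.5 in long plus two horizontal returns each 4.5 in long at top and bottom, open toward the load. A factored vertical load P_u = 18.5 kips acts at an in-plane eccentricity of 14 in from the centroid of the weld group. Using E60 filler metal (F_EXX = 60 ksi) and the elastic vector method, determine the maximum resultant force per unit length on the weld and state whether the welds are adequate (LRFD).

f_max ≈ 5.48 kip/in; adequate

Total weld length L_w = 18.5 in. Treat welds as unit-width lines.
Centroid: x̄ = 2×4.5×2.25 / 18.5 = 1.095 in from the vertical weld.
Polar moment about centroid: J = I_x + I_y = [9.5³/12 + 2×4.5×4.75²] + [9.5×1.095² + 2(4.5³/12 + 4.5×1.155²)] = 313.1 in³.
Direct shear f_v = P/L_w = 18.5 / 18.5 = 1 kip/in (vertical).
Torsion M = P·e = 18.5 × 14 = 259 kip·in.
Critical point at (x, y) = (3.405, 4.75) from centroid. f_tx = M·y/J = 3.929 kip/in; f_ty = M·x/J = 2.817 kip/in.
Resultant f_max = √[f_tx² + (f_v + f_ty)²] = √[3.929² + (1 + 2.817)²] = 5.478 kip/in.
Capacity per unit length: φr_n = 0.75 × 0.6 × 60 × (0.707 × 0.375) = 7.158 kip/in.
5.478 ≤ 7.158 → adequate.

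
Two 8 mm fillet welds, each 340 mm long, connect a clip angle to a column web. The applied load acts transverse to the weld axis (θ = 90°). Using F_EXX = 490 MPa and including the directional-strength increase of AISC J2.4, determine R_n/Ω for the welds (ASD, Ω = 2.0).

R_n/Ω ≈ 848 kN

t_e = 0.707 × 8 = 5.656 mm; A_we = 5.656 × 680 = 3846 mm².
Directional factor: 1.0 + 0.5 sin^1.5(90°) = 1.5.
F_nw = 0.6 × 490 × 1.5 = 441 MPa.
R_n/Ω = (441 × 3846) / 2.0 × 10⁻³ = 848.1 kN.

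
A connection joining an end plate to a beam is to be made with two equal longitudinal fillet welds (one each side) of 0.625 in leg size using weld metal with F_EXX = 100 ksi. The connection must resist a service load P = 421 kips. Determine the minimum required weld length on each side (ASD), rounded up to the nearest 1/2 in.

Throat t_e = 0.707 × 0.625 = 0.4419 in.
r_n/Ω = (0.6 × 100 × 0.4419) / 2.0 = 13.26 kip/in.
L_req = P / (r_n/Ω) = 421 / 13.26 = 31.76 in total.
Per side: 31.76 / 2 = 15.88 in.
Round up → use L = 16 in on each side.

L = 16 in on each side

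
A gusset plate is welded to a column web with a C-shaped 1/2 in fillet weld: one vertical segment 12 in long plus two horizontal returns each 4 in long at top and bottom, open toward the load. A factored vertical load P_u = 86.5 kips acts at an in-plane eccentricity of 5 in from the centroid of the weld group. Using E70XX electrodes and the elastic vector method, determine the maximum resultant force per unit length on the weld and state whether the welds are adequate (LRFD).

f_max ≈ 9.23 kip/in; adequate

E70XX → F_EXX = 70 ksi.
Total weld length L_w = 20 in. Treat welds as unit-width lines.
Centroid: x̄ = 2×4×2 / 20 = 0.8 in from the vertical weld.
Polar moment about centroid: J = I_x + I_y = [12³/12 + 2×4×6²] + [12×0.8² + 2(4³/12 + 4×1.2²)] = 461.9 in³.
Direct shear f_v = P/L_w = 86.5 / 20 = 4.325 kip/in (vertical).
Torsion M = P·e = 86.5 × 5 = 432.5 kip·in.
Critical point at (x, y) = (3.2, 6) from centroid. f_tx = M·y/J = 5.619 kip/in; f_ty = M·x/J = 2.997 kip/in.
Resultant f_max = √[f_tx² + (f_v + f_ty)²] = √[5.619² + (4.325 + 2.997)²] = 9.229 kip/in.
Capacity per unit length: φr_n = 0.75 × 0.6 × 70 × (0.707 × 0.5) = 11.14 kip/in.
9.229 ≤ 11.14 → adequate.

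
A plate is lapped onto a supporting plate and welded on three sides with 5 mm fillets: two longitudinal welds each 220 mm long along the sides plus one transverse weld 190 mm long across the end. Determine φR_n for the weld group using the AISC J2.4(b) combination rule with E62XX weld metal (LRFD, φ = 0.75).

E62XX → F_EXX = 620 MPa.
t_e = 0.707 × 5 = 3.535 mm.
R_nwl = 0.6 × 620 × 3.535 × 440 × 10⁻³ = 578.6 kN (longitudinal, 2 welds).
R_nwt = 0.6 × 620 × 3.535 × 190 × 10⁻³ = 249.9 kN (transverse, base value).
(i) R_nwl + R_nwt = 828.5 kN; (ii) 0.85 R_nwl + 1.5 R_nwt = 866.6 kN.
R_n = max = 866.6 kN [governs: (ii)]; φR_n = 649.9 kN.

φR_n ≈ 650 kN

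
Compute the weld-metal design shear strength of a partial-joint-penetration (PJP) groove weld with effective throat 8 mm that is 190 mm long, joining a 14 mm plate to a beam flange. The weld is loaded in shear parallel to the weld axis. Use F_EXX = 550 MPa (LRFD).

Effective throat (given) t_e = 8 mm.
A_we = 8 × 190 = 1520 mm².
F_nw = 0.6 F_EXX = 330 MPa.
φR_n = 0.75 × 330 × 1520 × 10⁻³ = 376.2 kN.

φR_n ≈ 376 kN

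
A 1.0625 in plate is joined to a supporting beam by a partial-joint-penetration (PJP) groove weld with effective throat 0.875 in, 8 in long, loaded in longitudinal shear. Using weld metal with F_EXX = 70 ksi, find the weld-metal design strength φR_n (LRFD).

φR_n ≈ 220 kips

Effective throat (given) t_e = 0.875 in.
A_we = 0.875 × 8 = 7 in².
F_nw = 0.6 F_EXX = 42 ksi.
φR_n = 0.75 × 42 × 7 = 220.5 kips.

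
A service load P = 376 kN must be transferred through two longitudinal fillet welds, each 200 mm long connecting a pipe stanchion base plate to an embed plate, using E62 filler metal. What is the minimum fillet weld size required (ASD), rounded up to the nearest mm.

E62XX → F_EXX = 620 MPa.
Total weld length L = 400 mm.
Required throat t_e = P × Ω / (0.6 F_EXX × L) = 376 × 2.0 / (0.6 × 620 × 400 × 10⁻³) = 5.054 mm.
Required leg w = t_e / 0.707 = 7.148 mm → use 8 mm.

w = 8 mm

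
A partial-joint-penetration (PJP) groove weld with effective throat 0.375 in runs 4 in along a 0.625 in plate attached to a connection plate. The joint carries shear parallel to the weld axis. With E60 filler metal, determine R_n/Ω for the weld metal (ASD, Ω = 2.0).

R_n/Ω ≈ 27 kip

E60XX → F_EXX = 60 ksi.
Effective throat (given) t_e = 0.375 in.
A_we = 0.375 × 4 = 1.5 in².
F_nw = 0.6 F_EXX = 36 ksi.
R_n/Ω = (36 × 1.5) / 2.0 = 27 kip.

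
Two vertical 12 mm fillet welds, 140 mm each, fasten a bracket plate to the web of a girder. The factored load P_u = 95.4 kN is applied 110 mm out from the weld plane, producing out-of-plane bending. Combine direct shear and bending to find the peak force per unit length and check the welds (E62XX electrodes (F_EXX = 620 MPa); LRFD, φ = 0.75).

L_w = 2 × 140 = 280 mm; section modulus (unit throat) S = 2 × L²/6 = 6533 mm².
Direct shear f_v = P/L_w = 95.4×10³/280 = 340.7 N/mm.
Moment M = P × e = 95.4×10³ × 110 = 10494000 N·mm; bending f_b = M/S = 1606 N/mm.
f_max = √(f_v² + f_b²) = √(340.7² + 1606²) = 1642 N/mm.
φr_n = 0.75 × 0.6 × 620 × (0.707 × 12) = 2367 N/mm → adequate.

f_max ≈ 1640 N/mm; adequate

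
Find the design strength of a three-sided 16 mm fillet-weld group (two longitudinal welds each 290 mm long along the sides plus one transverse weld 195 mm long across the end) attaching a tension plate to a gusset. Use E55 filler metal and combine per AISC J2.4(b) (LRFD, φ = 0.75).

φR_n ≈ 2200 kN

E55XX → F_EXX = 550 MPa.
t_e = 0.707 × 16 = 11.31 mm.
R_nwl = 0.6 × 550 × 11.31 × 580 × 10⁻³ = 2165 kN (longitudinal, 2 welds).
R_nwt = 0.6 × 550 × 11.31 × 195 × 10⁻³ = 727.9 kN (transverse, base value).
(i) R_nwl + R_nwt = 2893 kN; (ii) 0.85 R_nwl + 1.5 R_nwt = 2932 kN.
R_n = max = 2932 kN [governs: (ii)]; φR_n = 2199 kN.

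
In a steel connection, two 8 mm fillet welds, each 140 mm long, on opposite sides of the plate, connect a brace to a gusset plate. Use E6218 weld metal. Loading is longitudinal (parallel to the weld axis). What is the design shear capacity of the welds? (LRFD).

φR_n ≈ 442 kN

E62XX → F_EXX = 620 MPa.
Effective throat t_e = 0.707 × 8 = 5.656 mm.
Total length L = 280 mm; A_we = 5.656 × 280 = 1584 mm².
F_nw = 0.6 F_EXX = 0.6 × 620 = 372 MPa.
φR_n = 0.75 × 372 × 1584 × 10⁻³ = 441.8 kN.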